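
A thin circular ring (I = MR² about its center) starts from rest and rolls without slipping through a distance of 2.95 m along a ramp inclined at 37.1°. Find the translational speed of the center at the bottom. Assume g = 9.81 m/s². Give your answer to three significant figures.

v ≈ 4.18 m/s

The moment of inertia is MR², giving k ≡ I/(MR²) = 1.
Pure rolling means v = ωR; then KE = ½Mv² + ½I(v/R)² = ½(1+k)Mv² = Mv².
The vertical drop is h = L sinθ = 2.95 × sin37.1° = 1.779 m.
Setting Mgh = Mv² gives v = √(2gh/(1+k)) = √(2·9.81·1.779/2) ≈ 4.18 m/s.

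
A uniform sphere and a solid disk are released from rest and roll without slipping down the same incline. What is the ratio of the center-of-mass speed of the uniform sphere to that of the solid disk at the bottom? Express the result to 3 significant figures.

Each satisfies Mgh = ½(1+k)Mv² with k = I/(MR²), so v ∝ 1/√(1+k).
For the uniform sphere k = 0.4; for the solid disk k = 0.5.
v₁/v₂ = √((1+k₂)/(1+k₁)) = √(1.5/1.4) ≈ 1.04.

v_ratio ≈ 1.04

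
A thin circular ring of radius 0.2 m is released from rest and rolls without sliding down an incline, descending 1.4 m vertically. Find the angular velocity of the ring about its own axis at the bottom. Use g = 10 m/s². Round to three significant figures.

ω ≈ 18.7 rad/s

With I = MR², the ratio k = I/(MR²) is 1.
The rolling condition ω = v/R makes the rotational term ½I(v/R)² = ½kMv², so KE_total = ½(1+k)Mv² = Mv².
Energy conservation Mgh = ½(1+k)Mv² gives v = √(2gh/(1+k)) = √(2 × 10 × 1.4 / 2) = 3.742 m/s.
The angular speed follows from ω = v/R = 3.742/0.2 ≈ 18.7 rad/s.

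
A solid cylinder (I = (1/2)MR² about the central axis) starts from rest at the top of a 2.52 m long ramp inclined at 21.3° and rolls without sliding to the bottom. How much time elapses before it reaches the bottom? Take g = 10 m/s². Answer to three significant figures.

For this body I = (1/2)MR², i.e. k = I/(MR²) = 0.5.
Translational: Mg sinθ − f = Ma. Rotational about the CM: fR = Iα = kMRa, so f = kMa.
Hence a = g sinθ/(1+k) = 10×sin21.3°/1.5 = 2.422 m/s².
Starting from rest, L = ½at², so t = √(2L/a) = √(2×2.52/2.422) ≈ 1.44 s.

t ≈ 1.44 s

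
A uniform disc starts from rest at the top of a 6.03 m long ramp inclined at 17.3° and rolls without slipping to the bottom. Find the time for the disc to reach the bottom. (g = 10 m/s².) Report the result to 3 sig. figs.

For this body I = (1/2)MR², i.e. k = I/(MR²) = 0.5.
Newton's second law down the slope: Mg sinθ − f = Ma. The torque equation fR = Iα (with α = a/R) gives f = kMa.
Hence a = g sinθ/(1+k) = 10×sin17.3°/1.5 = 1.982 m/s².
Starting from rest, L = ½at², so t = √(2L/a) = √(2×6.03/1.982) ≈ 2.47 s.

t ≈ 2.47 s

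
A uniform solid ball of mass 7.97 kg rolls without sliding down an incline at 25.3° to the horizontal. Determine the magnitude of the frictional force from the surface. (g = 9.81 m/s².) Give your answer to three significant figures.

f ≈ 9.55 N

With I = (2/5)MR², the ratio k = I/(MR²) is 0.4.
Along the incline Mg sinθ − f = Ma, and torque about the center fR = Iα = kMR²(a/R) gives f = kMa.
Combining, a = g sinθ/(1+k) and f = kMa = kMg sinθ/(1+k).
f = 0.4 × 7.97 × 9.81 × sin25.3° / 1.4 ≈ 9.55 N.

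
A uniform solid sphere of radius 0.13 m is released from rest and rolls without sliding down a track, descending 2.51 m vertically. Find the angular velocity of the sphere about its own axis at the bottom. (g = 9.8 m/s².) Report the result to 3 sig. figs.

ω ≈ 45.6 rad/s

The moment of inertia is (2/5)MR², giving k ≡ I/(MR²) = 0.4.
Pure rolling means v = ωR; then KE = ½Mv² + ½I(v/R)² = ½(1+k)Mv² = (7/10)Mv².
Energy conservation Mgh = ½(1+k)Mv² gives v = √(2gh/(1+k)) = √(2 × 9.8 × 2.51 / 1.4) = 5.928 m/s.
The angular speed follows from ω = v/R = 5.928/0.13 ≈ 45.6 rad/s.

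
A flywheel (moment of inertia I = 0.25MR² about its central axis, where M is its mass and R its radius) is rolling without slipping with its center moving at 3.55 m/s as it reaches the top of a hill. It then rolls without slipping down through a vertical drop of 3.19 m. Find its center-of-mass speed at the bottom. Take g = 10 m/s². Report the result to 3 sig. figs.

With I = 0.25MR², the ratio k = I/(MR²) is 0.25.
Rolling without slipping gives ω = v/R, so the total kinetic energy is ½Mv² + ½Iω² = ½(1+k)Mv² = (5/8)Mv².
Conserving energy between top and bottom: (5/8)Mv² = (5/8)Mv₀² + Mgh, hence v² = v₀² + 2gh/(1+k).
v = √(3.55² + 2×10×3.19/1.25) = √63.64 ≈ 7.98 m/s.

v ≈ 7.98 m/s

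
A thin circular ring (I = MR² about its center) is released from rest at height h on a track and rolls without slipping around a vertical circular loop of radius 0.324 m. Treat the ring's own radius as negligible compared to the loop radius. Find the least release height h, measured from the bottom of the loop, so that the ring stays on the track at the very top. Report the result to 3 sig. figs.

h_min ≈ 0.972 m

Here I = MR², so the shape factor k = I/(MR²) = 1.
At the top of the loop, the minimum-contact condition is Mg = Mv_top²/r, so v_top² = gr.
With ω = v/R, the kinetic energy at speed v is ½(1+k)Mv² = Mv².
Energy conservation from release (height h) to the top (height 2r): Mgh = Mg(2r) + M·gr.
Thus h_min = 2r + (1+k)r/2 = r(2 + 2/2) = 0.324 × 3 ≈ 0.972 m.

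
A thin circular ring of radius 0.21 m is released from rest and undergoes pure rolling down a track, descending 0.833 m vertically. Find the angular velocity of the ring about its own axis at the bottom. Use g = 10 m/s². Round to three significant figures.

ω ≈ 13.7 rad/s

Here I = MR², so the shape factor k = I/(MR²) = 1.
Pure rolling means v = ωR; then KE = ½Mv² + ½I(v/R)² = ½(1+k)Mv² = Mv².
Energy conservation Mgh = ½(1+k)Mv² gives v = √(2gh/(1+k)) = √(2 × 10 × 0.833 / 2) = 2.886 m/s.
The angular speed follows from ω = v/R = 2.886/0.21 ≈ 13.7 rad/s.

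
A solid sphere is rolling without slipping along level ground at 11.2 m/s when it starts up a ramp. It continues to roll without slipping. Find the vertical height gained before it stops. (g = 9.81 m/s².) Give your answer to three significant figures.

h ≈ 8.95 m

Here I = (2/5)MR², so the shape factor k = I/(MR²) = 0.4.
Rolling without slipping gives ω = v/R, so the total kinetic energy is ½Mv² + ½Iω² = ½(1+k)Mv² = (7/10)Mv².
All of this converts to potential energy at the highest point: (7/10)Mv₀² = Mgh.
Thus h = (1+k)v₀²/(2g) = 1.4 × 11.2² / (2 × 9.81) ≈ 8.95 m.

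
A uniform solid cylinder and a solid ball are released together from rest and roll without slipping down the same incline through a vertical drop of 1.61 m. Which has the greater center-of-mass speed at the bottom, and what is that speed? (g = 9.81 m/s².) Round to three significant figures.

the solid ball, at v ≈ 4.75 m/s

For rolling without slipping, Mgh = ½(1+k)Mv² where k = I/(MR²), so v = √(2gh/(1+k)).
Uniform solid cylinder: k = 0.5, giving v = √(2×9.81×1.61/1.5) = 4.589 m/s.
Solid ball: k = 0.4, giving v = √(2×9.81×1.61/1.4) = 4.75 m/s.
The smaller k wins: the solid ball, at ≈ 4.75 m/s.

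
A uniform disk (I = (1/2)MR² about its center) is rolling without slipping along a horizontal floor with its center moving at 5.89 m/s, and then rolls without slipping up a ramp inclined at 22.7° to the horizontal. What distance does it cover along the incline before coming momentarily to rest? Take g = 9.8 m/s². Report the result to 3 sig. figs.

With I = (1/2)MR², the ratio k = I/(MR²) is 0.5.
Pure rolling means v = ωR; then KE = ½Mv² + ½I(v/R)² = ½(1+k)Mv² = (3/4)Mv².
Setting this equal to Mgh gives the vertical rise h = (1+k)v₀²/(2g) = 1.5×5.89²/(2×9.8) = 2.655 m.
The distance along the slope is d = h/sinθ = 2.655/sin22.7° ≈ 6.88 m.

d ≈ 6.88 m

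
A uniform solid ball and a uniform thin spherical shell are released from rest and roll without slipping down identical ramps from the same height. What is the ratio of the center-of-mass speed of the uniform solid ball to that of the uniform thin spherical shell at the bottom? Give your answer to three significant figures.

v_ratio ≈ 1.09

Each satisfies Mgh = ½(1+k)Mv² with k = I/(MR²), so v ∝ 1/√(1+k).
For the uniform solid ball k = 0.4; for the uniform thin spherical shell k = 2/3.
v₁/v₂ = √((1+k₂)/(1+k₁)) = √(1.667/1.4) ≈ 1.09.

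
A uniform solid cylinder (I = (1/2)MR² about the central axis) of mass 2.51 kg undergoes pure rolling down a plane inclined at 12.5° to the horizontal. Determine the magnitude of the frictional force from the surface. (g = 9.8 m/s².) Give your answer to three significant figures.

f ≈ 1.77 N

The moment of inertia is (1/2)MR², giving k ≡ I/(MR²) = 0.5.
Newton's second law down the slope: Mg sinθ − f = Ma. The torque equation fR = Iα (with α = a/R) gives f = kMa.
Combining, a = g sinθ/(1+k) and f = kMa = kMg sinθ/(1+k).
f = 0.5 × 2.51 × 9.8 × sin12.5° / 1.5 ≈ 1.77 N.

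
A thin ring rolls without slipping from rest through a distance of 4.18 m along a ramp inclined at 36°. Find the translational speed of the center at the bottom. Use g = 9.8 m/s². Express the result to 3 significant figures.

v ≈ 4.91 m/s

The moment of inertia is MR², giving k ≡ I/(MR²) = 1.
Pure rolling means v = ωR; then KE = ½Mv² + ½I(v/R)² = ½(1+k)Mv² = Mv².
The vertical drop is h = L sinθ = 4.18 × sin36° = 2.457 m.
Energy conservation: Mgh = Mv², so v = √(2gh/(1+k)) = √(2 × 9.8 × 2.457 / 2) ≈ 4.91 m/s.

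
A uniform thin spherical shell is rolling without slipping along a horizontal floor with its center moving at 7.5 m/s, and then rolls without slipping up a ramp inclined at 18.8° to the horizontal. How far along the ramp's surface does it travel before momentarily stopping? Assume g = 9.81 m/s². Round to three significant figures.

Here I = (2/3)MR², so the shape factor k = I/(MR²) = 2/3.
Rolling without slipping gives ω = v/R, so the total kinetic energy is ½Mv² + ½Iω² = ½(1+k)Mv² = (5/6)Mv².
Setting this equal to Mgh gives the vertical rise h = (1+k)v₀²/(2g) = 1.667×7.5²/(2×9.81) = 4.778 m.
The distance along the slope is d = h/sinθ = 4.778/sin18.8° ≈ 14.8 m.

d ≈ 14.8 m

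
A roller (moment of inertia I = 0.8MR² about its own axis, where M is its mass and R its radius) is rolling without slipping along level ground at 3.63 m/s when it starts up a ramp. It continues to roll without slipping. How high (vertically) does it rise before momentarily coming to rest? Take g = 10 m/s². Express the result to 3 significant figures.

h ≈ 1.19 m

Here I = 0.8MR², so the shape factor k = I/(MR²) = 0.8.
Rolling without slipping gives ω = v/R, so the total kinetic energy is ½Mv² + ½Iω² = ½(1+k)Mv² = (9/10)Mv².
All of this converts to potential energy at the highest point: (9/10)Mv₀² = Mgh.
Thus h = (1+k)v₀²/(2g) = 1.8 × 3.63² / (2 × 10) ≈ 1.19 m.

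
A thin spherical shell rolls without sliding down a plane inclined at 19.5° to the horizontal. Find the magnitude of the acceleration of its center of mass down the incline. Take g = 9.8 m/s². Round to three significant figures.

a ≈ 1.96 m/s²

With I = (2/3)MR², the ratio k = I/(MR²) is 2/3.
Along the incline Mg sinθ − f = Ma, and torque about the center fR = Iα = kMR²(a/R) gives f = kMa.
Eliminating f: Mg sinθ = (1+k)Ma, so a = g sinθ/(1+k) = 9.8 × sin19.5° / 1.667 ≈ 1.96 m/s².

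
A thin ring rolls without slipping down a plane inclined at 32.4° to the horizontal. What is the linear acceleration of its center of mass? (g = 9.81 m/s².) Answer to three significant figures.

The moment of inertia is MR², giving k ≡ I/(MR²) = 1.
Newton's second law down the slope: Mg sinθ − f = Ma. The torque equation fR = Iα (with α = a/R) gives f = kMa.
Eliminating f: Mg sinθ = (1+k)Ma, so a = g sinθ/(1+k) = 9.81 × sin32.4° / 2 ≈ 2.63 m/s².

a ≈ 2.63 m/s²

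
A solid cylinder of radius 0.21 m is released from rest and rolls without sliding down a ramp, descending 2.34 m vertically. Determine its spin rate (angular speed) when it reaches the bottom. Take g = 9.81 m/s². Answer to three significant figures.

ω ≈ 26.3 rad/s

With I = (1/2)MR², the ratio k = I/(MR²) is 0.5.
Pure rolling means v = ωR; then KE = ½Mv² + ½I(v/R)² = ½(1+k)Mv² = (3/4)Mv².
Energy conservation Mgh = ½(1+k)Mv² gives v = √(2gh/(1+k)) = √(2 × 9.81 × 2.34 / 1.5) = 5.532 m/s.
The angular speed follows from ω = v/R = 5.532/0.21 ≈ 26.3 rad/s.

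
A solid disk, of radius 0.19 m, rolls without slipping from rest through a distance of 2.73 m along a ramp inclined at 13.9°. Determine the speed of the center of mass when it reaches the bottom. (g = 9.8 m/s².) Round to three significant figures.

v ≈ 2.93 m/s

Here I = (1/2)MR², so the shape factor k = I/(MR²) = 0.5.
Rolling without slipping gives ω = v/R, so the total kinetic energy is ½Mv² + ½Iω² = ½(1+k)Mv² = (3/4)Mv².
The vertical drop is h = L sinθ = 2.73 × sin13.9° = 0.6558 m.
Setting Mgh = (3/4)Mv² gives v = √(2gh/(1+k)) = √(2·9.8·0.6558/1.5) ≈ 2.93 m/s.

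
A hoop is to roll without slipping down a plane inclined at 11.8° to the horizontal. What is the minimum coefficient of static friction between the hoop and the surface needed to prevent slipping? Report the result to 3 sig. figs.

μ_min ≈ 0.104

Here I = MR², so the shape factor k = I/(MR²) = 1.
Newton's second law down the slope: Mg sinθ − f = Ma. The torque equation fR = Iα (with α = a/R) gives f = kMa.
These give a = g sinθ/(1+k) and the required friction f = kMg sinθ/(1+k).
With N = Mg cosθ, the no-slip condition f ≤ μN gives μ_min = f/N = k tanθ/(1+k).
μ_min = 1 × tan11.8° / 2 ≈ 0.104.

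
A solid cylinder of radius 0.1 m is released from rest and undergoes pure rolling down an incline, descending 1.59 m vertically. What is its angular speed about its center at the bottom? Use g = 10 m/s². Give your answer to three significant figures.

ω ≈ 46.0 rad/s

For this body I = (1/2)MR², i.e. k = I/(MR²) = 0.5.
Rolling without slipping gives ω = v/R, so the total kinetic energy is ½Mv² + ½Iω² = ½(1+k)Mv² = (3/4)Mv².
Energy conservation Mgh = ½(1+k)Mv² gives v = √(2gh/(1+k)) = √(2 × 10 × 1.59 / 1.5) = 4.604 m/s.
Then ω = v/R = 4.604 / 0.1 ≈ 46.0 rad/s.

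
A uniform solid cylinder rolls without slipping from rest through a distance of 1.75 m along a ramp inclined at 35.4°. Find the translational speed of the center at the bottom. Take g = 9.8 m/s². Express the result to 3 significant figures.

For this body I = (1/2)MR², i.e. k = I/(MR²) = 0.5.
Pure rolling means v = ωR; then KE = ½Mv² + ½I(v/R)² = ½(1+k)Mv² = (3/4)Mv².
The vertical drop is h = L sinθ = 1.75 × sin35.4° = 1.014 m.
Setting Mgh = (3/4)Mv² gives v = √(2gh/(1+k)) = √(2·9.8·1.014/1.5) ≈ 3.64 m/s.

v ≈ 3.64 m/s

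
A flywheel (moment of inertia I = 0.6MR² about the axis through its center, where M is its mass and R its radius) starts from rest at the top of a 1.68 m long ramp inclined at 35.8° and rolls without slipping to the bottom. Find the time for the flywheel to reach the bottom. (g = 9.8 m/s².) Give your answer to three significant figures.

For this body I = 0.6MR², i.e. k = I/(MR²) = 0.6.
Along the incline Mg sinθ − f = Ma, and torque about the center fR = Iα = kMR²(a/R) gives f = kMa.
Hence a = g sinθ/(1+k) = 9.8×sin35.8°/1.6 = 3.583 m/s².
Starting from rest, L = ½at², so t = √(2L/a) = √(2×1.68/3.583) ≈ 0.968 s.

t ≈ 0.968 s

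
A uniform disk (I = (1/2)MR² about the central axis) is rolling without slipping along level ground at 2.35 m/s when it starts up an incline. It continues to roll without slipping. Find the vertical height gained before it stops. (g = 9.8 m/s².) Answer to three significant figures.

The moment of inertia is (1/2)MR², giving k ≡ I/(MR²) = 0.5.
Since it rolls without slipping, ω = v/R and KE = ½Mv² + ½Iω² = ½(1+k)Mv² = (3/4)Mv².
All of this converts to potential energy at the highest point: (3/4)Mv₀² = Mgh.
Thus h = (1+k)v₀²/(2g) = 1.5 × 2.35² / (2 × 9.8) ≈ 0.423 m.

h ≈ 0.423 m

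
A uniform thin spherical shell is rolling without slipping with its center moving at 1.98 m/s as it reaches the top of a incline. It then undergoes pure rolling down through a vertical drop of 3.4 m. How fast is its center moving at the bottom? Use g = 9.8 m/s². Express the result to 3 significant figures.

Here I = (2/3)MR², so the shape factor k = I/(MR²) = 2/3.
The rolling condition ω = v/R makes the rotational term ½I(v/R)² = ½kMv², so KE_total = ½(1+k)Mv² = (5/6)Mv².
Energy conservation: (5/6)Mv₀² + Mgh = (5/6)Mv², so v² = v₀² + 2gh/(1+k).
v = √(1.98² + 2×9.8×3.4/1.667) = √43.9 ≈ 6.63 m/s.

v ≈ 6.63 m/s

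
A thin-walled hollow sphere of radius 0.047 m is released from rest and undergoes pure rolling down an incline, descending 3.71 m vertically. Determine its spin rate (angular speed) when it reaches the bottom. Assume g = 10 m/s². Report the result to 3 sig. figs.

ω ≈ 142 rad/s

Here I = (2/3)MR², so the shape factor k = I/(MR²) = 2/3.
Pure rolling means v = ωR; then KE = ½Mv² + ½I(v/R)² = ½(1+k)Mv² = (5/6)Mv².
Energy conservation Mgh = ½(1+k)Mv² gives v = √(2gh/(1+k)) = √(2 × 10 × 3.71 / 1.667) = 6.672 m/s.
The angular speed follows from ω = v/R = 6.672/0.047 ≈ 142 rad/s.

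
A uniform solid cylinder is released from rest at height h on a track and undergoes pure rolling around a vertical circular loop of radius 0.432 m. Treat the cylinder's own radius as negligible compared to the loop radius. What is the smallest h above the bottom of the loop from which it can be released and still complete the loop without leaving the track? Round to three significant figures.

Here I = (1/2)MR², so the shape factor k = I/(MR²) = 0.5.
At the top, contact is just lost when gravity alone supplies the centripetal force: Mg = Mv_top²/r, i.e. v_top² = gr.
With ω = v/R, the kinetic energy at speed v is ½(1+k)Mv² = (3/4)Mv².
Energy conservation from release (height h) to the top (height 2r): Mgh = Mg(2r) + (3/4)M·gr.
Thus h_min = 2r + (1+k)r/2 = r(2 + 1.5/2) = 0.432 × 2.75 ≈ 1.19 m.

h_min ≈ 1.19 m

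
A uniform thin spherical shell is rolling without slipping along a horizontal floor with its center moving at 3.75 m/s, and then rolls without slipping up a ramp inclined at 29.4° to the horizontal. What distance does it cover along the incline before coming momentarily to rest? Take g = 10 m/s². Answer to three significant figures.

d ≈ 2.39 m

With I = (2/3)MR², the ratio k = I/(MR²) is 2/3.
Pure rolling means v = ωR; then KE = ½Mv² + ½I(v/R)² = ½(1+k)Mv² = (5/6)Mv².
Setting this equal to Mgh gives the vertical rise h = (1+k)v₀²/(2g) = 1.667×3.75²/(2×10) = 1.172 m.
The distance along the slope is d = h/sinθ = 1.172/sin29.4° ≈ 2.39 m.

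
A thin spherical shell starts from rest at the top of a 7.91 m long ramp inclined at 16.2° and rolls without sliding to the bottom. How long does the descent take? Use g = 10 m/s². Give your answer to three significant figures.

Here I = (2/3)MR², so the shape factor k = I/(MR²) = 2/3.
Along the incline Mg sinθ − f = Ma, and torque about the center fR = Iα = kMR²(a/R) gives f = kMa.
Hence a = g sinθ/(1+k) = 10×sin16.2°/1.667 = 1.674 m/s².
With constant a from rest, t = √(2L/a) = √(2·7.91/1.674) ≈ 3.07 s.

t ≈ 3.07 s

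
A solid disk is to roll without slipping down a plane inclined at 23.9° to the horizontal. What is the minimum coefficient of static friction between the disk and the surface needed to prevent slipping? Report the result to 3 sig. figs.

For this body I = (1/2)MR², i.e. k = I/(MR²) = 0.5.
Translational: Mg sinθ − f = Ma. Rotational about the CM: fR = Iα = kMRa, so f = kMa.
These give a = g sinθ/(1+k) and the required friction f = kMg sinθ/(1+k).
The normal force is N = Mg cosθ, so μ_min = f/N = k tanθ/(1+k).
μ_min = 0.5 × tan23.9° / 1.5 ≈ 0.148.

μ_min ≈ 0.148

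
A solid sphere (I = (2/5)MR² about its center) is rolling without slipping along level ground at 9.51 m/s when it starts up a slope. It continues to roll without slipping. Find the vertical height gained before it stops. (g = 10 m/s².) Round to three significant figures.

The moment of inertia is (2/5)MR², giving k ≡ I/(MR²) = 0.4.
Since it rolls without slipping, ω = v/R and KE = ½Mv² + ½Iω² = ½(1+k)Mv² = (7/10)Mv².
At the top the kinetic energy is zero, so (7/10)Mv₀² = Mgh.
Thus h = (1+k)v₀²/(2g) = 1.4 × 9.51² / (2 × 10) ≈ 6.33 m.

h ≈ 6.33 m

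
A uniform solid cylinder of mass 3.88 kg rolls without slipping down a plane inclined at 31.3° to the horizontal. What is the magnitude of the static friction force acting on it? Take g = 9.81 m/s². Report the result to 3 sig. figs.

For this body I = (1/2)MR², i.e. k = I/(MR²) = 0.5.
Newton's second law down the slope: Mg sinθ − f = Ma. The torque equation fR = Iα (with α = a/R) gives f = kMa.
Combining, a = g sinθ/(1+k) and f = kMa = kMg sinθ/(1+k).
f = 0.5 × 3.88 × 9.81 × sin31.3° / 1.5 ≈ 6.59 N.

f ≈ 6.59 N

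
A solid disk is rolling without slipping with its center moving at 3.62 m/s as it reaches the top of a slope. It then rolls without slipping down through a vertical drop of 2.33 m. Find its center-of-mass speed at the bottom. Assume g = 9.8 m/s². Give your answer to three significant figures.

The moment of inertia is (1/2)MR², giving k ≡ I/(MR²) = 0.5.
Rolling without slipping gives ω = v/R, so the total kinetic energy is ½Mv² + ½Iω² = ½(1+k)Mv² = (3/4)Mv².
Conserving energy between top and bottom: (3/4)Mv² = (3/4)Mv₀² + Mgh, hence v² = v₀² + 2gh/(1+k).
v = √(3.62² + 2×9.8×2.33/1.5) = √43.55 ≈ 6.60 m/s.

v ≈ 6.60 m/s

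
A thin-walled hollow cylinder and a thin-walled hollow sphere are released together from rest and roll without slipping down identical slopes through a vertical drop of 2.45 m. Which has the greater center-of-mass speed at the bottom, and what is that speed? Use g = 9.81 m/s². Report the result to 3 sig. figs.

For rolling without slipping, Mgh = ½(1+k)Mv² where k = I/(MR²), so v = √(2gh/(1+k)).
Thin-walled hollow cylinder: k = 1, giving v = √(2×9.81×2.45/2) = 4.902 m/s.
Thin-walled hollow sphere: k = 2/3, giving v = √(2×9.81×2.45/1.667) = 5.37 m/s.
The smaller k wins: the thin-walled hollow sphere, at ≈ 5.37 m/s.

the thin-walled hollow sphere, at v ≈ 5.37 m/s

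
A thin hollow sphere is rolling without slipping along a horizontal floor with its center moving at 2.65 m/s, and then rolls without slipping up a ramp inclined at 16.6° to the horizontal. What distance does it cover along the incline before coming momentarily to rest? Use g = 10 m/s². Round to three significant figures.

Here I = (2/3)MR², so the shape factor k = I/(MR²) = 2/3.
The rolling condition ω = v/R makes the rotational term ½I(v/R)² = ½kMv², so KE_total = ½(1+k)Mv² = (5/6)Mv².
Setting this equal to Mgh gives the vertical rise h = (1+k)v₀²/(2g) = 1.667×2.65²/(2×10) = 0.5852 m.
Along the incline, d = h/sinθ = 0.5852/sin16.6° ≈ 2.05 m.

d ≈ 2.05 m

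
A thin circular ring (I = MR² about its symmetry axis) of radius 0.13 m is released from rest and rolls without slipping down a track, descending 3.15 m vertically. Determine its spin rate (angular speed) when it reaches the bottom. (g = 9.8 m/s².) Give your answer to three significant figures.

ω ≈ 42.7 rad/s

With I = MR², the ratio k = I/(MR²) is 1.
Since it rolls without slipping, ω = v/R and KE = ½Mv² + ½Iω² = ½(1+k)Mv² = Mv².
Energy conservation Mgh = ½(1+k)Mv² gives v = √(2gh/(1+k)) = √(2 × 9.8 × 3.15 / 2) = 5.556 m/s.
The angular speed follows from ω = v/R = 5.556/0.13 ≈ 42.7 rad/s.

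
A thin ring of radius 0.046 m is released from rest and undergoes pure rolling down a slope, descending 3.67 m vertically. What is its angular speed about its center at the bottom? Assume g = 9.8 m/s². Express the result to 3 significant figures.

ω ≈ 130 rad/s

The moment of inertia is MR², giving k ≡ I/(MR²) = 1.
Since it rolls without slipping, ω = v/R and KE = ½Mv² + ½Iω² = ½(1+k)Mv² = Mv².
Energy conservation Mgh = ½(1+k)Mv² gives v = √(2gh/(1+k)) = √(2 × 9.8 × 3.67 / 2) = 5.997 m/s.
The angular speed follows from ω = v/R = 5.997/0.046 ≈ 130 rad/s.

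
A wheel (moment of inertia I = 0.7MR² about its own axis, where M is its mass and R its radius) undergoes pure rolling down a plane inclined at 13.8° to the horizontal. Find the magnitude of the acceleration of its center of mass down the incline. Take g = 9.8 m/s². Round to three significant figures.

Here I = 0.7MR², so the shape factor k = I/(MR²) = 0.7.
Along the incline Mg sinθ − f = Ma, and torque about the center fR = Iα = kMR²(a/R) gives f = kMa.
Eliminating f: Mg sinθ = (1+k)Ma, so a = g sinθ/(1+k) = 9.8 × sin13.8° / 1.7 ≈ 1.38 m/s².

a ≈ 1.38 m/s²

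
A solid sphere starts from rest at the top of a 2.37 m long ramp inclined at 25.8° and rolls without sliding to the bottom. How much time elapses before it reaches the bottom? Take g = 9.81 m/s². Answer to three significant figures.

t ≈ 1.25 s

With I = (2/5)MR², the ratio k = I/(MR²) is 0.4.
Newton's second law down the slope: Mg sinθ − f = Ma. The torque equation fR = Iα (with α = a/R) gives f = kMa.
Hence a = g sinθ/(1+k) = 9.81×sin25.8°/1.4 = 3.05 m/s².
Starting from rest, L = ½at², so t = √(2L/a) = √(2×2.37/3.05) ≈ 1.25 s.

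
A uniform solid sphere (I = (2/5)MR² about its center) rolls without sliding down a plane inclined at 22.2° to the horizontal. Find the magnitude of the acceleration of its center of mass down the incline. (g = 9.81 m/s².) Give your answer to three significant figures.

For this body I = (2/5)MR², i.e. k = I/(MR²) = 0.4.
Along the incline Mg sinθ − f = Ma, and torque about the center fR = Iα = kMR²(a/R) gives f = kMa.
Eliminating f: Mg sinθ = (1+k)Ma, so a = g sinθ/(1+k) = 9.81 × sin22.2° / 1.4 ≈ 2.65 m/s².

a ≈ 2.65 m/s²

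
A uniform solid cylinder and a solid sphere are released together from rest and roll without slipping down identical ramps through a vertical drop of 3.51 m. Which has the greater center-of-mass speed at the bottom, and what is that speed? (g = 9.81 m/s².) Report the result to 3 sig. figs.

the solid sphere, at v ≈ 7.01 m/s

For rolling without slipping, Mgh = ½(1+k)Mv² where k = I/(MR²), so v = √(2gh/(1+k)).
Uniform solid cylinder: k = 0.5, giving v = √(2×9.81×3.51/1.5) = 6.776 m/s.
Solid sphere: k = 0.4, giving v = √(2×9.81×3.51/1.4) = 7.014 m/s.
The smaller k wins: the solid sphere, at ≈ 7.01 m/s.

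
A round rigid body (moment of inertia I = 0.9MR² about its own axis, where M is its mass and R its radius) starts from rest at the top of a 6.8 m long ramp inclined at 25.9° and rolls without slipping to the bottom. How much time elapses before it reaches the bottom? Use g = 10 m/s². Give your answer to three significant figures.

t ≈ 2.43 s

The moment of inertia is 0.9MR², giving k ≡ I/(MR²) = 0.9.
Translational: Mg sinθ − f = Ma. Rotational about the CM: fR = Iα = kMRa, so f = kMa.
Hence a = g sinθ/(1+k) = 10×sin25.9°/1.9 = 2.299 m/s².
With constant a from rest, t = √(2L/a) = √(2·6.8/2.299) ≈ 2.43 s.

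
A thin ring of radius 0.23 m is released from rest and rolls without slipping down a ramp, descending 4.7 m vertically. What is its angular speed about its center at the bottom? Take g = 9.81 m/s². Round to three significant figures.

ω ≈ 29.5 rad/s

Here I = MR², so the shape factor k = I/(MR²) = 1.
Since it rolls without slipping, ω = v/R and KE = ½Mv² + ½Iω² = ½(1+k)Mv² = Mv².
Energy conservation Mgh = ½(1+k)Mv² gives v = √(2gh/(1+k)) = √(2 × 9.81 × 4.7 / 2) = 6.79 m/s.
Then ω = v/R = 6.79 / 0.23 ≈ 29.5 rad/s.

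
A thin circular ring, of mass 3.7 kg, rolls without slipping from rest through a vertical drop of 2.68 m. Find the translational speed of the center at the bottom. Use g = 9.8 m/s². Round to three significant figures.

v ≈ 5.12 m/s

With I = MR², the ratio k = I/(MR²) is 1.
Since it rolls without slipping, ω = v/R and KE = ½Mv² + ½Iω² = ½(1+k)Mv² = Mv².
Energy conservation: Mgh = Mv², so v = √(2gh/(1+k)) = √(2 × 9.8 × 2.68 / 2) ≈ 5.12 m/s.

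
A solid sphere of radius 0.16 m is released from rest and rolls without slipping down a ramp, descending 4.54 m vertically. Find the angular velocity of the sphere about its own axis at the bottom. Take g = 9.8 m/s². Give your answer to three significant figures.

ω ≈ 49.8 rad/s

For this body I = (2/5)MR², i.e. k = I/(MR²) = 0.4.
Since it rolls without slipping, ω = v/R and KE = ½Mv² + ½Iω² = ½(1+k)Mv² = (7/10)Mv².
Energy conservation Mgh = ½(1+k)Mv² gives v = √(2gh/(1+k)) = √(2 × 9.8 × 4.54 / 1.4) = 7.972 m/s.
Then ω = v/R = 7.972 / 0.16 ≈ 49.8 rad/s.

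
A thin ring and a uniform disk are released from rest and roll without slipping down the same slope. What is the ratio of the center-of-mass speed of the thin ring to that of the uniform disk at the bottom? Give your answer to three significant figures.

v_ratio ≈ 0.866

Each satisfies Mgh = ½(1+k)Mv² with k = I/(MR²), so v ∝ 1/√(1+k).
For the thin ring k = 1; for the uniform disk k = 0.5.
v₁/v₂ = √((1+k₂)/(1+k₁)) = √(1.5/2) ≈ 0.866.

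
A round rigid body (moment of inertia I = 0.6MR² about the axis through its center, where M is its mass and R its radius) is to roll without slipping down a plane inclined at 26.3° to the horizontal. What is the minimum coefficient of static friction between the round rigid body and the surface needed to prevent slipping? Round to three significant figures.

Here I = 0.6MR², so the shape factor k = I/(MR²) = 0.6.
Newton's second law down the slope: Mg sinθ − f = Ma. The torque equation fR = Iα (with α = a/R) gives f = kMa.
These give a = g sinθ/(1+k) and the required friction f = kMg sinθ/(1+k).
With N = Mg cosθ, the no-slip condition f ≤ μN gives μ_min = f/N = k tanθ/(1+k).
μ_min = 0.6 × tan26.3° / 1.6 ≈ 0.185.

μ_min ≈ 0.185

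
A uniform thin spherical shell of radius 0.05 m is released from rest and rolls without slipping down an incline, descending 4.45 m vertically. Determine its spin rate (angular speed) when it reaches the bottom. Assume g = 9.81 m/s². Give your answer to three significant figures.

ω ≈ 145 rad/s

With I = (2/3)MR², the ratio k = I/(MR²) is 2/3.
Pure rolling means v = ωR; then KE = ½Mv² + ½I(v/R)² = ½(1+k)Mv² = (5/6)Mv².
Energy conservation Mgh = ½(1+k)Mv² gives v = √(2gh/(1+k)) = √(2 × 9.81 × 4.45 / 1.667) = 7.238 m/s.
The angular speed follows from ω = v/R = 7.238/0.05 ≈ 145 rad/s.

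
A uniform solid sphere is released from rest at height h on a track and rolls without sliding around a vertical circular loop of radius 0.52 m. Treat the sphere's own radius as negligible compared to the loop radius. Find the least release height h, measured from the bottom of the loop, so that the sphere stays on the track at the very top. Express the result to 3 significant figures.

h_min ≈ 1.40 m

For this body I = (2/5)MR², i.e. k = I/(MR²) = 0.4.
At the top of the loop, the minimum-contact condition is Mg = Mv_top²/r, so v_top² = gr.
With ω = v/R, the kinetic energy at speed v is ½(1+k)Mv² = (7/10)Mv².
Energy conservation from release (height h) to the top (height 2r): Mgh = Mg(2r) + (7/10)M·gr.
Thus h_min = 2r + (1+k)r/2 = r(2 + 1.4/2) = 0.52 × 2.7 ≈ 1.40 m.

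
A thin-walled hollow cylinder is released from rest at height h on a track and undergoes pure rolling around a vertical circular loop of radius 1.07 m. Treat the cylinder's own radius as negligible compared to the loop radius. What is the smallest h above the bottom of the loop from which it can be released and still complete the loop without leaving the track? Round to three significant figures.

h_min ≈ 3.21 m

With I = MR², the ratio k = I/(MR²) is 1.
At the top, contact is just lost when gravity alone supplies the centripetal force: Mg = Mv_top²/r, i.e. v_top² = gr.
With ω = v/R, the kinetic energy at speed v is ½(1+k)Mv² = Mv².
Energy conservation from release (height h) to the top (height 2r): Mgh = Mg(2r) + M·gr.
Thus h_min = 2r + (1+k)r/2 = r(2 + 2/2) = 1.07 × 3 ≈ 3.21 m.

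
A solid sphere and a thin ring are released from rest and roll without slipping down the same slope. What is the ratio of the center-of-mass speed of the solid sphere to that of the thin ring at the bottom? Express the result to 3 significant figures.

v_ratio ≈ 1.20

Each satisfies Mgh = ½(1+k)Mv² with k = I/(MR²), so v ∝ 1/√(1+k).
For the solid sphere k = 0.4; for the thin ring k = 1.
v₁/v₂ = √((1+k₂)/(1+k₁)) = √(2/1.4) ≈ 1.20.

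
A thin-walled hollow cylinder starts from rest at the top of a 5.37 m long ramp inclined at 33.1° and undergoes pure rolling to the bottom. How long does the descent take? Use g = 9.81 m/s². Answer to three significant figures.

t ≈ 2.00 s

Here I = MR², so the shape factor k = I/(MR²) = 1.
Along the incline Mg sinθ − f = Ma, and torque about the center fR = Iα = kMR²(a/R) gives f = kMa.
Hence a = g sinθ/(1+k) = 9.81×sin33.1°/2 = 2.679 m/s².
With constant a from rest, t = √(2L/a) = √(2·5.37/2.679) ≈ 2.00 s.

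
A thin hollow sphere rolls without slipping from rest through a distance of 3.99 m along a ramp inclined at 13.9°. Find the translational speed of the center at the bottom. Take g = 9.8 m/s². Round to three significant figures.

For this body I = (2/3)MR², i.e. k = I/(MR²) = 2/3.
The rolling condition ω = v/R makes the rotational term ½I(v/R)² = ½kMv², so KE_total = ½(1+k)Mv² = (5/6)Mv².
The vertical drop is h = L sinθ = 3.99 × sin13.9° = 0.9585 m.
Energy conservation: Mgh = (5/6)Mv², so v = √(2gh/(1+k)) = √(2 × 9.8 × 0.9585 / 1.667) ≈ 3.36 m/s.

v ≈ 3.36 m/s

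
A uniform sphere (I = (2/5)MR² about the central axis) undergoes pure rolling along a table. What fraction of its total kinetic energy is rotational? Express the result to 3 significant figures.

fraction ≈ 0.286

With I = (2/5)MR², the ratio k = I/(MR²) is 0.4.
With ω = v/R, KE_trans = ½Mv² and KE_rot = ½Iω² = ½kMv², so KE_total = ½(1+k)Mv².
The rotational fraction is therefore k/(1+k) = 0.4/1.4 ≈ 0.286.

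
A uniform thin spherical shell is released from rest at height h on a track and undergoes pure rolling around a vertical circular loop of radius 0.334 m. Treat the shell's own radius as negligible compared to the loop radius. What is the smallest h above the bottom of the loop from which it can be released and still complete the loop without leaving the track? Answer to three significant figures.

With I = (2/3)MR², the ratio k = I/(MR²) is 2/3.
At the top, contact is just lost when gravity alone supplies the centripetal force: Mg = Mv_top²/r, i.e. v_top² = gr.
With ω = v/R, the kinetic energy at speed v is ½(1+k)Mv² = (5/6)Mv².
Energy conservation from release (height h) to the top (height 2r): Mgh = Mg(2r) + (5/6)M·gr.
Thus h_min = 2r + (1+k)r/2 = r(2 + 1.667/2) = 0.334 × 2.833 ≈ 0.946 m.

h_min ≈ 0.946 m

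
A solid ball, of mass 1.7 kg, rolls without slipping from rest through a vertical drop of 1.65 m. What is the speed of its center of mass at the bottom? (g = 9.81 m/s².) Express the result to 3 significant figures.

v ≈ 4.81 m/s

The moment of inertia is (2/5)MR², giving k ≡ I/(MR²) = 0.4.
Since it rolls without slipping, ω = v/R and KE = ½Mv² + ½Iω² = ½(1+k)Mv² = (7/10)Mv².
Energy conservation: Mgh = (7/10)Mv², so v = √(2gh/(1+k)) = √(2 × 9.81 × 1.65 / 1.4) ≈ 4.81 m/s.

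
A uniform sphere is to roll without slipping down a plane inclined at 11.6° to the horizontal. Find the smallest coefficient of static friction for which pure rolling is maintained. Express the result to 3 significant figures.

Here I = (2/5)MR², so the shape factor k = I/(MR²) = 0.4.
Newton's second law down the slope: Mg sinθ − f = Ma. The torque equation fR = Iα (with α = a/R) gives f = kMa.
These give a = g sinθ/(1+k) and the required friction f = kMg sinθ/(1+k).
With N = Mg cosθ, the no-slip condition f ≤ μN gives μ_min = f/N = k tanθ/(1+k).
μ_min = 0.4 × tan11.6° / 1.4 ≈ 0.0586.

μ_min ≈ 0.0586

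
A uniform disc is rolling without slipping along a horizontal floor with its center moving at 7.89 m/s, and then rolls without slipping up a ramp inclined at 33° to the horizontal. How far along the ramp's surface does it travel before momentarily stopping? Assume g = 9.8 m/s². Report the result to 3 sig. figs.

Here I = (1/2)MR², so the shape factor k = I/(MR²) = 0.5.
Since it rolls without slipping, ω = v/R and KE = ½Mv² + ½Iω² = ½(1+k)Mv² = (3/4)Mv².
Setting this equal to Mgh gives the vertical rise h = (1+k)v₀²/(2g) = 1.5×7.89²/(2×9.8) = 4.764 m.
The distance along the slope is d = h/sinθ = 4.764/sin33° ≈ 8.75 m.

d ≈ 8.75 m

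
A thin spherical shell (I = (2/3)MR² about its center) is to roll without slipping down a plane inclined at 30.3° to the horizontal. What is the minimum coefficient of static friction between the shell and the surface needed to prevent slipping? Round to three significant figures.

For this body I = (2/3)MR², i.e. k = I/(MR²) = 2/3.
Newton's second law down the slope: Mg sinθ − f = Ma. The torque equation fR = Iα (with α = a/R) gives f = kMa.
These give a = g sinθ/(1+k) and the required friction f = kMg sinθ/(1+k).
The normal force is N = Mg cosθ, so μ_min = f/N = k tanθ/(1+k).
μ_min = (2/3) × tan30.3° / 1.667 ≈ 0.234.

μ_min ≈ 0.234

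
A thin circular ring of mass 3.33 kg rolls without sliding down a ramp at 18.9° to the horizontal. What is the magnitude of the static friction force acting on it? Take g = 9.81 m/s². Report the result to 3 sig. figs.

f ≈ 5.29 N

With I = MR², the ratio k = I/(MR²) is 1.
Translational: Mg sinθ − f = Ma. Rotational about the CM: fR = Iα = kMRa, so f = kMa.
Combining, a = g sinθ/(1+k) and f = kMa = kMg sinθ/(1+k).
f = 1 × 3.33 × 9.81 × sin18.9° / 2 ≈ 5.29 N.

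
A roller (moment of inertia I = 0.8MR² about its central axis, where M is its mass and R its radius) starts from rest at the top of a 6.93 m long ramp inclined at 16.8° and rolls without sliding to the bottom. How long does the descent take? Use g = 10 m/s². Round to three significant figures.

For this body I = 0.8MR², i.e. k = I/(MR²) = 0.8.
Along the incline Mg sinθ − f = Ma, and torque about the center fR = Iα = kMR²(a/R) gives f = kMa.
Hence a = g sinθ/(1+k) = 10×sin16.8°/1.8 = 1.606 m/s².
With constant a from rest, t = √(2L/a) = √(2·6.93/1.606) ≈ 2.94 s.

t ≈ 2.94 s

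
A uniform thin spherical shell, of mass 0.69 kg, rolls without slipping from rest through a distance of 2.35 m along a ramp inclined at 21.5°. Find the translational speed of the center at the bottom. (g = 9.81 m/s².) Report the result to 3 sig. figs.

With I = (2/3)MR², the ratio k = I/(MR²) is 2/3.
Since it rolls without slipping, ω = v/R and KE = ½Mv² + ½Iω² = ½(1+k)Mv² = (5/6)Mv².
The vertical drop is h = L sinθ = 2.35 × sin21.5° = 0.8613 m.
Setting Mgh = (5/6)Mv² gives v = √(2gh/(1+k)) = √(2·9.81·0.8613/1.667) ≈ 3.18 m/s.

v ≈ 3.18 m/s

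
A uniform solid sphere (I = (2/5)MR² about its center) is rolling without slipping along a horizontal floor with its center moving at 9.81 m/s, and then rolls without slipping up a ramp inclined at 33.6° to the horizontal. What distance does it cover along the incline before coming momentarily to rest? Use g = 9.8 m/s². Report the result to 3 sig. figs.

d ≈ 12.4 m

The moment of inertia is (2/5)MR², giving k ≡ I/(MR²) = 0.4.
Since it rolls without slipping, ω = v/R and KE = ½Mv² + ½Iω² = ½(1+k)Mv² = (7/10)Mv².
Setting this equal to Mgh gives the vertical rise h = (1+k)v₀²/(2g) = 1.4×9.81²/(2×9.8) = 6.874 m.
The distance along the slope is d = h/sinθ = 6.874/sin33.6° ≈ 12.4 m.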